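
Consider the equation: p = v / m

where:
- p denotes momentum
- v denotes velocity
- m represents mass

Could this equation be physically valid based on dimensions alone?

No

p (momentum) has dimensions [L M T^-1].
v (velocity) has dimensions [L T^-1].
m (mass) has dimensions [M].

Left side: [L M T^-1]
Right side: [L M^-1 T^-1]

The two sides have different dimensions, so the equation is NOT dimensionally consistent.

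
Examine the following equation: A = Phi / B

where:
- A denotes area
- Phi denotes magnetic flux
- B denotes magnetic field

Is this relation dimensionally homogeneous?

Yes

A (area) has dimensions [L^2].
Phi (magnetic flux) has dimensions [I^-1 L^2 M T^-2].
B (magnetic field) has dimensions [I^-1 M T^-2].

Left side: [L^2]
Right side: [L^2]

Both sides have the same dimensions, so the equation is dimensionally consistent.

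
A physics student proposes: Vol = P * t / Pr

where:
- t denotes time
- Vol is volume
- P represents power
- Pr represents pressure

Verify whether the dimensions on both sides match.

Yes

t (time) has dimensions [T].
Vol (volume) has dimensions [L^3].
P (power) has dimensions [L^2 M T^-3].
Pr (pressure) has dimensions [L^-1 M T^-2].

Left side: [L^3]
Right side: [L^3]

Both sides have the same dimensions, so the equation is dimensionally consistent.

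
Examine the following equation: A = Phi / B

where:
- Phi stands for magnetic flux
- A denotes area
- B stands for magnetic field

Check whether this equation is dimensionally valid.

Yes

Phi (magnetic flux) has dimensions [I^-1 L^2 M T^-2].
A (area) has dimensions [L^2].
B (magnetic field) has dimensions [I^-1 M T^-2].

Left side: [L^2]
Right side: [L^2]

Both sides have the same dimensions, so the equation is dimensionally consistent.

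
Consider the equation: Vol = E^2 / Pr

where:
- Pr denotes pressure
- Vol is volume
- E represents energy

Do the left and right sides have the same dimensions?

No

Pr (pressure) has dimensions [L^-1 M T^-2].
Vol (volume) has dimensions [L^3].
E (energy) has dimensions [L^2 M T^-2].

Left side: [L^3]
Right side: [L^5 M T^-2]

The two sides have different dimensions, so the equation is NOT dimensionally consistent.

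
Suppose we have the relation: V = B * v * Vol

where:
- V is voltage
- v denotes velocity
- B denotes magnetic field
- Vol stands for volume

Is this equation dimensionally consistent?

No

V (voltage) has dimensions [I^-1 L^2 M T^-3].
v (velocity) has dimensions [L T^-1].
B (magnetic field) has dimensions [I^-1 M T^-2].
Vol (volume) has dimensions [L^3].

Left side: [I^-1 L^2 M T^-3]
Right side: [I^-1 L^4 M T^-3]

The two sides have different dimensions, so the equation is NOT dimensionally consistent.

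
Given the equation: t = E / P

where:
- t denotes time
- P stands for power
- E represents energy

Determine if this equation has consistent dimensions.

Yes

t (time) has dimensions [T].
P (power) has dimensions [L^2 M T^-3].
E (energy) has dimensions [L^2 M T^-2].

Left side: [T]
Right side: [T]

Both sides have the same dimensions, so the equation is dimensionally consistent.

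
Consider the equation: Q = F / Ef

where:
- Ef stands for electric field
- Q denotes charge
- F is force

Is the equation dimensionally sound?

Yes

Ef (electric field) has dimensions [I^-1 L M T^-3].
Q (charge) has dimensions [I T].
F (force) has dimensions [L M T^-2].

Left side: [I T]
Right side: [I T]

Both sides have the same dimensions, so the equation is dimensionally consistent.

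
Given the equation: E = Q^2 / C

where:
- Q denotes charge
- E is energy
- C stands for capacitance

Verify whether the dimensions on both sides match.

Yes

Q (charge) has dimensions [I T].
E (energy) has dimensions [L^2 M T^-2].
C (capacitance) has dimensions [I^2 L^-2 M^-1 T^4].

Left side: [L^2 M T^-2]
Right side: [L^2 M T^-2]

Both sides have the same dimensions, so the equation is dimensionally consistent.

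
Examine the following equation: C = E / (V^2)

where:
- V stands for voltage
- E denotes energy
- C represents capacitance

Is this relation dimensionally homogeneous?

Yes

V (voltage) has dimensions [I^-1 L^2 M T^-3].
E (energy) has dimensions [L^2 M T^-2].
C (capacitance) has dimensions [I^2 L^-2 M^-1 T^4].

Left side: [I^2 L^-2 M^-1 T^4]
Right side: [I^2 L^-2 M^-1 T^4]

Both sides have the same dimensions, so the equation is dimensionally consistent.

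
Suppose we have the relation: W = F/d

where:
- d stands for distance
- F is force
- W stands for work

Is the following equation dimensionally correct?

No

d (distance) has dimensions [L].
F (force) has dimensions [L M T^-2].
W (work) has dimensions [L^2 M T^-2].

Left side: [L^2 M T^-2]
Right side: [M T^-2]

The two sides have different dimensions, so the equation is NOT dimensionally consistent.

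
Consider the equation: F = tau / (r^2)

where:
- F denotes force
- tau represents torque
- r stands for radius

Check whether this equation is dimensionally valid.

No

F (force) has dimensions [L M T^-2].
tau (torque) has dimensions [L^2 M T^-2].
r (radius) has dimensions [L].

Left side: [L M T^-2]
Right side: [M T^-2]

The two sides have different dimensions, so the equation is NOT dimensionally consistent.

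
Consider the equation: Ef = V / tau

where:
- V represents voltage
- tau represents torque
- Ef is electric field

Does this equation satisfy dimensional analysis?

No

V (voltage) has dimensions [I^-1 L^2 M T^-3].
tau (torque) has dimensions [L^2 M T^-2].
Ef (electric field) has dimensions [I^-1 L M T^-3].

Left side: [I^-1 L M T^-3]
Right side: [I^-1 T^-1]

The two sides have different dimensions, so the equation is NOT dimensionally consistent.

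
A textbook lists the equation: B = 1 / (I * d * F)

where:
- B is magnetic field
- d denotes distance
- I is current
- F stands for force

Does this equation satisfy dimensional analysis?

No

B (magnetic field) has dimensions [I^-1 M T^-2].
d (distance) has dimensions [L].
I (current) has dimensions [I].
F (force) has dimensions [L M T^-2].

Left side: [I^-1 M T^-2]
Right side: [I^-1 L^-2 M^-1 T^2]

The two sides have different dimensions, so the equation is NOT dimensionally consistent.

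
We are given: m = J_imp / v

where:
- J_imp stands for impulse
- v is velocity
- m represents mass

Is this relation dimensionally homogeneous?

Yes

J_imp (impulse) has dimensions [L M T^-1].
v (velocity) has dimensions [L T^-1].
m (mass) has dimensions [M].

Left side: [M]
Right side: [M]

Both sides have the same dimensions, so the equation is dimensionally consistent.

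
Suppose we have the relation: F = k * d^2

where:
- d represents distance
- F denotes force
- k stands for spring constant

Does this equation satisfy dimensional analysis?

No

d (distance) has dimensions [L].
F (force) has dimensions [L M T^-2].
k (spring constant) has dimensions [M T^-2].

Left side: [L M T^-2]
Right side: [L^2 M T^-2]

The two sides have different dimensions, so the equation is NOT dimensionally consistent.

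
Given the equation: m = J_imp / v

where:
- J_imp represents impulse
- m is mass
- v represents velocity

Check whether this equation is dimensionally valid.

Yes

J_imp (impulse) has dimensions [L M T^-1].
m (mass) has dimensions [M].
v (velocity) has dimensions [L T^-1].

Left side: [M]
Right side: [M]

Both sides have the same dimensions, so the equation is dimensionally consistent.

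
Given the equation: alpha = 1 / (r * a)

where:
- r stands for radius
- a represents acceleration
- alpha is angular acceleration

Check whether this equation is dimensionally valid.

No

r (radius) has dimensions [L].
a (acceleration) has dimensions [L T^-2].
alpha (angular acceleration) has dimensions [T^-2].

Left side: [T^-2]
Right side: [L^-2 T^2]

The two sides have different dimensions, so the equation is NOT dimensionally consistent.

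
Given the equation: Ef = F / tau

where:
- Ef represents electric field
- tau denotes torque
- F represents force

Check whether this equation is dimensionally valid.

No

Ef (electric field) has dimensions [I^-1 L M T^-3].
tau (torque) has dimensions [L^2 M T^-2].
F (force) has dimensions [L M T^-2].

Left side: [I^-1 L M T^-3]
Right side: [L^-1]

The two sides have different dimensions, so the equation is NOT dimensionally consistent.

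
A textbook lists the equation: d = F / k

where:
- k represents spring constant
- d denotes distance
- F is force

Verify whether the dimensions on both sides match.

Yes

k (spring constant) has dimensions [M T^-2].
d (distance) has dimensions [L].
F (force) has dimensions [L M T^-2].

Left side: [L]
Right side: [L]

Both sides have the same dimensions, so the equation is dimensionally consistent.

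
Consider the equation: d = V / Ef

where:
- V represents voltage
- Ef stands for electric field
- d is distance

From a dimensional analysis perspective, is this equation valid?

Yes

V (voltage) has dimensions [I^-1 L^2 M T^-3].
Ef (electric field) has dimensions [I^-1 L M T^-3].
d (distance) has dimensions [L].

Left side: [L]
Right side: [L]

Both sides have the same dimensions, so the equation is dimensionally consistent.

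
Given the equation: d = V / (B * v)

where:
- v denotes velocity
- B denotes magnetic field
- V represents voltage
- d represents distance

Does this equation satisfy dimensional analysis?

Yes

v (velocity) has dimensions [L T^-1].
B (magnetic field) has dimensions [I^-1 M T^-2].
V (voltage) has dimensions [I^-1 L^2 M T^-3].
d (distance) has dimensions [L].

Left side: [L]
Right side: [L]

Both sides have the same dimensions, so the equation is dimensionally consistent.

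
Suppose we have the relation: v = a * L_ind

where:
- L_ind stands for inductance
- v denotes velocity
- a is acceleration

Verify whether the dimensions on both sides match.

No

L_ind (inductance) has dimensions [I^-2 L^2 M T^-2].
v (velocity) has dimensions [L T^-1].
a (acceleration) has dimensions [L T^-2].

Left side: [L T^-1]
Right side: [I^-2 L^3 M T^-4]

The two sides have different dimensions, so the equation is NOT dimensionally consistent.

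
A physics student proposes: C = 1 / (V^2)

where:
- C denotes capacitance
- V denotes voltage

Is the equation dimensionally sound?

No

C (capacitance) has dimensions [I^2 L^-2 M^-1 T^4].
V (voltage) has dimensions [I^-1 L^2 M T^-3].

Left side: [I^2 L^-2 M^-1 T^4]
Right side: [I^2 L^-4 M^-2 T^6]

The two sides have different dimensions, so the equation is NOT dimensionally consistent.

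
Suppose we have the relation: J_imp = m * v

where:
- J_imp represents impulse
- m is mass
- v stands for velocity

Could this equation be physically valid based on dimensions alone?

Yes

J_imp (impulse) has dimensions [L M T^-1].
m (mass) has dimensions [M].
v (velocity) has dimensions [L T^-1].

Left side: [L M T^-1]
Right side: [L M T^-1]

Both sides have the same dimensions, so the equation is dimensionally consistent.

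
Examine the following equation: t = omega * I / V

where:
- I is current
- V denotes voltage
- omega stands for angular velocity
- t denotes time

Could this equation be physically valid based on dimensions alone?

No

I (current) has dimensions [I].
V (voltage) has dimensions [I^-1 L^2 M T^-3].
omega (angular velocity) has dimensions [T^-1].
t (time) has dimensions [T].

Left side: [T]
Right side: [I^2 L^-2 M^-1 T^2]

The two sides have different dimensions, so the equation is NOT dimensionally consistent.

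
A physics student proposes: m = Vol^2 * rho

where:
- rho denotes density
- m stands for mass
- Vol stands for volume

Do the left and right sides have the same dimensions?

No

rho (density) has dimensions [L^-3 M].
m (mass) has dimensions [M].
Vol (volume) has dimensions [L^3].

Left side: [M]
Right side: [L^3 M]

The two sides have different dimensions, so the equation is NOT dimensionally consistent.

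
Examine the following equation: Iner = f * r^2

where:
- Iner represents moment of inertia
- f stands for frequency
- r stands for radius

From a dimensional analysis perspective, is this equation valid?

No

Iner (moment of inertia) has dimensions [L^2 M].
f (frequency) has dimensions [T^-1].
r (radius) has dimensions [L].

Left side: [L^2 M]
Right side: [L^2 T^-1]

The two sides have different dimensions, so the equation is NOT dimensionally consistent.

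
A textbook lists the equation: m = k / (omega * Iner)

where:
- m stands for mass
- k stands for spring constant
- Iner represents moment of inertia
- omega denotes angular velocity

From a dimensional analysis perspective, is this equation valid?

No

m (mass) has dimensions [M].
k (spring constant) has dimensions [M T^-2].
Iner (moment of inertia) has dimensions [L^2 M].
omega (angular velocity) has dimensions [T^-1].

Left side: [M]
Right side: [L^-2 T^-1]

The two sides have different dimensions, so the equation is NOT dimensionally consistent.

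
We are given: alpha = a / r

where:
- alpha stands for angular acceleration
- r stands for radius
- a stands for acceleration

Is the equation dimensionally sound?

Yes

alpha (angular acceleration) has dimensions [T^-2].
r (radius) has dimensions [L].
a (acceleration) has dimensions [L T^-2].

Left side: [T^-2]
Right side: [T^-2]

Both sides have the same dimensions, so the equation is dimensionally consistent.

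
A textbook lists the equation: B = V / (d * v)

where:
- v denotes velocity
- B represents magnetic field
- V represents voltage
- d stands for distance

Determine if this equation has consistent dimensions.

Yes

v (velocity) has dimensions [L T^-1].
B (magnetic field) has dimensions [I^-1 M T^-2].
V (voltage) has dimensions [I^-1 L^2 M T^-3].
d (distance) has dimensions [L].

Left side: [I^-1 M T^-2]
Right side: [I^-1 M T^-2]

Both sides have the same dimensions, so the equation is dimensionally consistent.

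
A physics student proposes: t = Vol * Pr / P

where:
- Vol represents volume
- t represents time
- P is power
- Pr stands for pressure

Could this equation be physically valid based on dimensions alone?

Yes

Vol (volume) has dimensions [L^3].
t (time) has dimensions [T].
P (power) has dimensions [L^2 M T^-3].
Pr (pressure) has dimensions [L^-1 M T^-2].

Left side: [T]
Right side: [T]

Both sides have the same dimensions, so the equation is dimensionally consistent.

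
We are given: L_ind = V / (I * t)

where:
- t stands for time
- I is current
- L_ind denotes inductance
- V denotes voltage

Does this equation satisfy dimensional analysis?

No

t (time) has dimensions [T].
I (current) has dimensions [I].
L_ind (inductance) has dimensions [I^-2 L^2 M T^-2].
V (voltage) has dimensions [I^-1 L^2 M T^-3].

Left side: [I^-2 L^2 M T^-2]
Right side: [I^-2 L^2 M T^-4]

The two sides have different dimensions, so the equation is NOT dimensionally consistent.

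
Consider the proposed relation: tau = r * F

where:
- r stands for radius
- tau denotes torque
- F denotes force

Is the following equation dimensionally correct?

Yes

r (radius) has dimensions [L].
tau (torque) has dimensions [L^2 M T^-2].
F (force) has dimensions [L M T^-2].

Left side: [L^2 M T^-2]
Right side: [L^2 M T^-2]

Both sides have the same dimensions, so the equation is dimensionally consistent.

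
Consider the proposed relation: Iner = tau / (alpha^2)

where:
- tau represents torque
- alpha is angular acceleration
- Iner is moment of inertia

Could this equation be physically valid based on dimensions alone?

No

tau (torque) has dimensions [L^2 M T^-2].
alpha (angular acceleration) has dimensions [T^-2].
Iner (moment of inertia) has dimensions [L^2 M].

Left side: [L^2 M]
Right side: [L^2 M T^2]

The two sides have different dimensions, so the equation is NOT dimensionally consistent.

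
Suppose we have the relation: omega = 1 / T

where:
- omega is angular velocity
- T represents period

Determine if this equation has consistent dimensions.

Yes

omega (angular velocity) has dimensions [T^-1].
T (period) has dimensions [T].

Left side: [T^-1]
Right side: [T^-1]

Both sides have the same dimensions, so the equation is dimensionally consistent.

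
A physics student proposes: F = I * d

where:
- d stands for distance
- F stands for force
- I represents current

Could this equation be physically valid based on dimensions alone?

No

d (distance) has dimensions [L].
F (force) has dimensions [L M T^-2].
I (current) has dimensions [I].

Left side: [L M T^-2]
Right side: [I L]

The two sides have different dimensions, so the equation is NOT dimensionally consistent.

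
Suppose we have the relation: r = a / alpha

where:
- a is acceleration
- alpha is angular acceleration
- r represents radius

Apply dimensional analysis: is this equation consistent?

Yes

a (acceleration) has dimensions [L T^-2].
alpha (angular acceleration) has dimensions [T^-2].
r (radius) has dimensions [L].

Left side: [L]
Right side: [L]

Both sides have the same dimensions, so the equation is dimensionally consistent.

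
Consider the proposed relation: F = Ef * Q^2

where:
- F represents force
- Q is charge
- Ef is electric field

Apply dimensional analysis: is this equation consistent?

No

F (force) has dimensions [L M T^-2].
Q (charge) has dimensions [I T].
Ef (electric field) has dimensions [I^-1 L M T^-3].

Left side: [L M T^-2]
Right side: [I L M T^-1]

The two sides have different dimensions, so the equation is NOT dimensionally consistent.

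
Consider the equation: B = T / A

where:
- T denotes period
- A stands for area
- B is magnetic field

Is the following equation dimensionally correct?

No

T (period) has dimensions [T].
A (area) has dimensions [L^2].
B (magnetic field) has dimensions [I^-1 M T^-2].

Left side: [I^-1 M T^-2]
Right side: [L^-2 T]

The two sides have different dimensions, so the equation is NOT dimensionally consistent.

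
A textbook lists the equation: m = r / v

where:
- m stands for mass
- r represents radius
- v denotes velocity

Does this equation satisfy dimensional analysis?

No

m (mass) has dimensions [M].
r (radius) has dimensions [L].
v (velocity) has dimensions [L T^-1].

Left side: [M]
Right side: [T]

The two sides have different dimensions, so the equation is NOT dimensionally consistent.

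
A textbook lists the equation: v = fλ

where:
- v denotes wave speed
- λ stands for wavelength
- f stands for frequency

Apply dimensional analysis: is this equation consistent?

Yes

v (wave speed) has dimensions [L T^-1].
λ (wavelength) has dimensions [L].
f (frequency) has dimensions [T^-1].

Left side: [L T^-1]
Right side: [L T^-1]

Both sides have the same dimensions, so the equation is dimensionally consistent.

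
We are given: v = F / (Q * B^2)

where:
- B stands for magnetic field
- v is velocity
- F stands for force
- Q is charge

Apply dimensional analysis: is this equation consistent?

No

B (magnetic field) has dimensions [I^-1 M T^-2].
v (velocity) has dimensions [L T^-1].
F (force) has dimensions [L M T^-2].
Q (charge) has dimensions [I T].

Left side: [L T^-1]
Right side: [I L M^-1 T]

The two sides have different dimensions, so the equation is NOT dimensionally consistent.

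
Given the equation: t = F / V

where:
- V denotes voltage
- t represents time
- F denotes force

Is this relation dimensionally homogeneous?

No

V (voltage) has dimensions [I^-1 L^2 M T^-3].
t (time) has dimensions [T].
F (force) has dimensions [L M T^-2].

Left side: [T]
Right side: [I L^-1 T]

The two sides have different dimensions, so the equation is NOT dimensionally consistent.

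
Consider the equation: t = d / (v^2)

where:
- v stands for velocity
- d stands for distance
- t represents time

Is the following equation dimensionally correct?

No

v (velocity) has dimensions [L T^-1].
d (distance) has dimensions [L].
t (time) has dimensions [T].

Left side: [T]
Right side: [L^-1 T^2]

The two sides have different dimensions, so the equation is NOT dimensionally consistent.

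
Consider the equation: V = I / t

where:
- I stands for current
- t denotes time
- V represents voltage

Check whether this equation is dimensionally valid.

No

I (current) has dimensions [I].
t (time) has dimensions [T].
V (voltage) has dimensions [I^-1 L^2 M T^-3].

Left side: [I^-1 L^2 M T^-3]
Right side: [I T^-1]

The two sides have different dimensions, so the equation is NOT dimensionally consistent.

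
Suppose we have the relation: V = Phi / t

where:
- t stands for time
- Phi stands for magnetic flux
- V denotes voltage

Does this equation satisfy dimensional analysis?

Yes

t (time) has dimensions [T].
Phi (magnetic flux) has dimensions [I^-1 L^2 M T^-2].
V (voltage) has dimensions [I^-1 L^2 M T^-3].

Left side: [I^-1 L^2 M T^-3]
Right side: [I^-1 L^2 M T^-3]

Both sides have the same dimensions, so the equation is dimensionally consistent.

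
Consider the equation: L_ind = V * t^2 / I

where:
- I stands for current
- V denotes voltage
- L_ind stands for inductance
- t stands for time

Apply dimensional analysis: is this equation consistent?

No

I (current) has dimensions [I].
V (voltage) has dimensions [I^-1 L^2 M T^-3].
L_ind (inductance) has dimensions [I^-2 L^2 M T^-2].
t (time) has dimensions [T].

Left side: [I^-2 L^2 M T^-2]
Right side: [I^-2 L^2 M T^-1]

The two sides have different dimensions, so the equation is NOT dimensionally consistent.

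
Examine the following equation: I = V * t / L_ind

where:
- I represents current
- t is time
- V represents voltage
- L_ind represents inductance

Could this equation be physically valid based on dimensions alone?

Yes

I (current) has dimensions [I].
t (time) has dimensions [T].
V (voltage) has dimensions [I^-1 L^2 M T^-3].
L_ind (inductance) has dimensions [I^-2 L^2 M T^-2].

Left side: [I]
Right side: [I]

Both sides have the same dimensions, so the equation is dimensionally consistent.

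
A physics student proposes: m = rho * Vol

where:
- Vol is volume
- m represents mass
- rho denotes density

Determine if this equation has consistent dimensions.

Yes

Vol (volume) has dimensions [L^3].
m (mass) has dimensions [M].
rho (density) has dimensions [L^-3 M].

Left side: [M]
Right side: [M]

Both sides have the same dimensions, so the equation is dimensionally consistent.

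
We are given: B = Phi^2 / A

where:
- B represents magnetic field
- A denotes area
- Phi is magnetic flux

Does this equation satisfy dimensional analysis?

No

B (magnetic field) has dimensions [I^-1 M T^-2].
A (area) has dimensions [L^2].
Phi (magnetic flux) has dimensions [I^-1 L^2 M T^-2].

Left side: [I^-1 M T^-2]
Right side: [I^-2 L^2 M^2 T^-4]

The two sides have different dimensions, so the equation is NOT dimensionally consistent.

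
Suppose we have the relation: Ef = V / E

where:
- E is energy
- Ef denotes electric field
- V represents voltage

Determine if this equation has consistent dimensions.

No

E (energy) has dimensions [L^2 M T^-2].
Ef (electric field) has dimensions [I^-1 L M T^-3].
V (voltage) has dimensions [I^-1 L^2 M T^-3].

Left side: [I^-1 L M T^-3]
Right side: [I^-1 T^-1]

The two sides have different dimensions, so the equation is NOT dimensionally consistent.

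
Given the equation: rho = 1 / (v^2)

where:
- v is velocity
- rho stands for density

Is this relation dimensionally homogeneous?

No

v (velocity) has dimensions [L T^-1].
rho (density) has dimensions [L^-3 M].

Left side: [L^-3 M]
Right side: [L^-2 T^2]

The two sides have different dimensions, so the equation is NOT dimensionally consistent.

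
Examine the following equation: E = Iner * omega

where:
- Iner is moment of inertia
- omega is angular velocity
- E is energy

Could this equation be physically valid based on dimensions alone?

No

Iner (moment of inertia) has dimensions [L^2 M].
omega (angular velocity) has dimensions [T^-1].
E (energy) has dimensions [L^2 M T^-2].

Left side: [L^2 M T^-2]
Right side: [L^2 M T^-1]

The two sides have different dimensions, so the equation is NOT dimensionally consistent.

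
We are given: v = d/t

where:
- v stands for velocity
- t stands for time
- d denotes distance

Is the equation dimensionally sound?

Yes

v (velocity) has dimensions [L T^-1].
t (time) has dimensions [T].
d (distance) has dimensions [L].

Left side: [L T^-1]
Right side: [L T^-1]

Both sides have the same dimensions, so the equation is dimensionally consistent.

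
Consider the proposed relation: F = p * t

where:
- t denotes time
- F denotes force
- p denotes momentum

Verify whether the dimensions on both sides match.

No

t (time) has dimensions [T].
F (force) has dimensions [L M T^-2].
p (momentum) has dimensions [L M T^-1].

Left side: [L M T^-2]
Right side: [L M]

The two sides have different dimensions, so the equation is NOT dimensionally consistent.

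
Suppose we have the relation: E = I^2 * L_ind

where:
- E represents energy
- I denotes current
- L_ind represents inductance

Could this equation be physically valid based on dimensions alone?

Yes

E (energy) has dimensions [L^2 M T^-2].
I (current) has dimensions [I].
L_ind (inductance) has dimensions [I^-2 L^2 M T^-2].

Left side: [L^2 M T^-2]
Right side: [L^2 M T^-2]

Both sides have the same dimensions, so the equation is dimensionally consistent.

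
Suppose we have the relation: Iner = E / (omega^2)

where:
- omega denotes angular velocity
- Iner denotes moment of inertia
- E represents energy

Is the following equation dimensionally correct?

Yes

omega (angular velocity) has dimensions [T^-1].
Iner (moment of inertia) has dimensions [L^2 M].
E (energy) has dimensions [L^2 M T^-2].

Left side: [L^2 M]
Right side: [L^2 M]

Both sides have the same dimensions, so the equation is dimensionally consistent.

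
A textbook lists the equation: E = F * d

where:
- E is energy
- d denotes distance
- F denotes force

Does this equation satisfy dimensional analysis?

Yes

E (energy) has dimensions [L^2 M T^-2].
d (distance) has dimensions [L].
F (force) has dimensions [L M T^-2].

Left side: [L^2 M T^-2]
Right side: [L^2 M T^-2]

Both sides have the same dimensions, so the equation is dimensionally consistent.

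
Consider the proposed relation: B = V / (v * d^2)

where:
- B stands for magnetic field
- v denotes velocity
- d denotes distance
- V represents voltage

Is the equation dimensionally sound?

No

B (magnetic field) has dimensions [I^-1 M T^-2].
v (velocity) has dimensions [L T^-1].
d (distance) has dimensions [L].
V (voltage) has dimensions [I^-1 L^2 M T^-3].

Left side: [I^-1 M T^-2]
Right side: [I^-1 L^-1 M T^-2]

The two sides have different dimensions, so the equation is NOT dimensionally consistent.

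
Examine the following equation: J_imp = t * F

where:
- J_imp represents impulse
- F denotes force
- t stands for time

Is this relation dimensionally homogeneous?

Yes

J_imp (impulse) has dimensions [L M T^-1].
F (force) has dimensions [L M T^-2].
t (time) has dimensions [T].

Left side: [L M T^-1]
Right side: [L M T^-1]

Both sides have the same dimensions, so the equation is dimensionally consistent.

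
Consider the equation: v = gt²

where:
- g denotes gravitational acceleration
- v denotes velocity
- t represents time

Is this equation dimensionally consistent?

No

g (gravitational acceleration) has dimensions [L T^-2].
v (velocity) has dimensions [L T^-1].
t (time) has dimensions [T].

Left side: [L T^-1]
Right side: [L]

The two sides have different dimensions, so the equation is NOT dimensionally consistent.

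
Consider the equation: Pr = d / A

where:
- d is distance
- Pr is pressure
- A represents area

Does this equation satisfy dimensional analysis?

No

d (distance) has dimensions [L].
Pr (pressure) has dimensions [L^-1 M T^-2].
A (area) has dimensions [L^2].

Left side: [L^-1 M T^-2]
Right side: [L^-1]

The two sides have different dimensions, so the equation is NOT dimensionally consistent.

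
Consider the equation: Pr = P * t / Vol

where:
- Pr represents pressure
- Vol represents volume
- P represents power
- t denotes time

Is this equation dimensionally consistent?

Yes

Pr (pressure) has dimensions [L^-1 M T^-2].
Vol (volume) has dimensions [L^3].
P (power) has dimensions [L^2 M T^-3].
t (time) has dimensions [T].

Left side: [L^-1 M T^-2]
Right side: [L^-1 M T^-2]

Both sides have the same dimensions, so the equation is dimensionally consistent.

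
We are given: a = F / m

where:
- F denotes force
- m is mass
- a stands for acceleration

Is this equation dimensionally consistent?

Yes

F (force) has dimensions [L M T^-2].
m (mass) has dimensions [M].
a (acceleration) has dimensions [L T^-2].

Left side: [L T^-2]
Right side: [L T^-2]

Both sides have the same dimensions, so the equation is dimensionally consistent.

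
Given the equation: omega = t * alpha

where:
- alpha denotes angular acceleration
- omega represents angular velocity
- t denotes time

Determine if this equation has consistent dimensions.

Yes

alpha (angular acceleration) has dimensions [T^-2].
omega (angular velocity) has dimensions [T^-1].
t (time) has dimensions [T].

Left side: [T^-1]
Right side: [T^-1]

Both sides have the same dimensions, so the equation is dimensionally consistent.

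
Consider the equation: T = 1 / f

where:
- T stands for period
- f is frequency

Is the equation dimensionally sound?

Yes

T (period) has dimensions [T].
f (frequency) has dimensions [T^-1].

Left side: [T]
Right side: [T]

Both sides have the same dimensions, so the equation is dimensionally consistent.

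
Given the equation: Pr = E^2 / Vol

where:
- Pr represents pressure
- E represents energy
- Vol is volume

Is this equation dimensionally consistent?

No

Pr (pressure) has dimensions [L^-1 M T^-2].
E (energy) has dimensions [L^2 M T^-2].
Vol (volume) has dimensions [L^3].

Left side: [L^-1 M T^-2]
Right side: [L M^2 T^-4]

The two sides have different dimensions, so the equation is NOT dimensionally consistent.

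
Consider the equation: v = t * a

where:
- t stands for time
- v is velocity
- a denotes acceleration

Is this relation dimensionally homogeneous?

Yes

t (time) has dimensions [T].
v (velocity) has dimensions [L T^-1].
a (acceleration) has dimensions [L T^-2].

Left side: [L T^-1]
Right side: [L T^-1]

Both sides have the same dimensions, so the equation is dimensionally consistent.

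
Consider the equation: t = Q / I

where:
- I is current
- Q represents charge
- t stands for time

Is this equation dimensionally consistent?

Yes

I (current) has dimensions [I].
Q (charge) has dimensions [I T].
t (time) has dimensions [T].

Left side: [T]
Right side: [T]

Both sides have the same dimensions, so the equation is dimensionally consistent.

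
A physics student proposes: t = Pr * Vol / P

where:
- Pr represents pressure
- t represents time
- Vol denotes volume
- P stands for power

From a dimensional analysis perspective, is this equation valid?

Yes

Pr (pressure) has dimensions [L^-1 M T^-2].
t (time) has dimensions [T].
Vol (volume) has dimensions [L^3].
P (power) has dimensions [L^2 M T^-3].

Left side: [T]
Right side: [T]

Both sides have the same dimensions, so the equation is dimensionally consistent.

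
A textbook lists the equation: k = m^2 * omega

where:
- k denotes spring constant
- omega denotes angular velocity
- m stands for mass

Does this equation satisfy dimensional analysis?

No

k (spring constant) has dimensions [M T^-2].
omega (angular velocity) has dimensions [T^-1].
m (mass) has dimensions [M].

Left side: [M T^-2]
Right side: [M^2 T^-1]

The two sides have different dimensions, so the equation is NOT dimensionally consistent.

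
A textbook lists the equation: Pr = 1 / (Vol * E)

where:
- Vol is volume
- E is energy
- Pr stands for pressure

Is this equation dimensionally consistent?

No

Vol (volume) has dimensions [L^3].
E (energy) has dimensions [L^2 M T^-2].
Pr (pressure) has dimensions [L^-1 M T^-2].

Left side: [L^-1 M T^-2]
Right side: [L^-5 M^-1 T^2]

The two sides have different dimensions, so the equation is NOT dimensionally consistent.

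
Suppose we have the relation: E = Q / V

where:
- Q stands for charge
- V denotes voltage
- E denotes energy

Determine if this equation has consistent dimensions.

No

Q (charge) has dimensions [I T].
V (voltage) has dimensions [I^-1 L^2 M T^-3].
E (energy) has dimensions [L^2 M T^-2].

Left side: [L^2 M T^-2]
Right side: [I^2 L^-2 M^-1 T^4]

The two sides have different dimensions, so the equation is NOT dimensionally consistent.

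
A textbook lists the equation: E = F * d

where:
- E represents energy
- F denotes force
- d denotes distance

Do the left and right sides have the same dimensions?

Yes

E (energy) has dimensions [L^2 M T^-2].
F (force) has dimensions [L M T^-2].
d (distance) has dimensions [L].

Left side: [L^2 M T^-2]
Right side: [L^2 M T^-2]

Both sides have the same dimensions, so the equation is dimensionally consistent.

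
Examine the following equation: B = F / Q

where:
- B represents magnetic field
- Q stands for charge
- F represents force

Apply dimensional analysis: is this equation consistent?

No

B (magnetic field) has dimensions [I^-1 M T^-2].
Q (charge) has dimensions [I T].
F (force) has dimensions [L M T^-2].

Left side: [I^-1 M T^-2]
Right side: [I^-1 L M T^-3]

The two sides have different dimensions, so the equation is NOT dimensionally consistent.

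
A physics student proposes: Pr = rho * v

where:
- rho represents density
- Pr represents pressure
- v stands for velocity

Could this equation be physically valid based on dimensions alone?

No

rho (density) has dimensions [L^-3 M].
Pr (pressure) has dimensions [L^-1 M T^-2].
v (velocity) has dimensions [L T^-1].

Left side: [L^-1 M T^-2]
Right side: [L^-2 M T^-1]

The two sides have different dimensions, so the equation is NOT dimensionally consistent.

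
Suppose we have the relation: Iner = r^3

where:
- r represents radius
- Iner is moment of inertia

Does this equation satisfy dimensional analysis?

No

r (radius) has dimensions [L].
Iner (moment of inertia) has dimensions [L^2 M].

Left side: [L^2 M]
Right side: [L^3]

The two sides have different dimensions, so the equation is NOT dimensionally consistent.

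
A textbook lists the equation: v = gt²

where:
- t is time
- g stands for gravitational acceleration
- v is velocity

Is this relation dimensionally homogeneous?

No

t (time) has dimensions [T].
g (gravitational acceleration) has dimensions [L T^-2].
v (velocity) has dimensions [L T^-1].

Left side: [L T^-1]
Right side: [L]

The two sides have different dimensions, so the equation is NOT dimensionally consistent.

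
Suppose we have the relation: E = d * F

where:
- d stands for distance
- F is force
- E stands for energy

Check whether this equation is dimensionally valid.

Yes

d (distance) has dimensions [L].
F (force) has dimensions [L M T^-2].
E (energy) has dimensions [L^2 M T^-2].

Left side: [L^2 M T^-2]
Right side: [L^2 M T^-2]

Both sides have the same dimensions, so the equation is dimensionally consistent.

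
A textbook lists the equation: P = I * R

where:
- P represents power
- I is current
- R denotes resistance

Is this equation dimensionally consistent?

No

P (power) has dimensions [L^2 M T^-3].
I (current) has dimensions [I].
R (resistance) has dimensions [I^-2 L^2 M T^-3].

Left side: [L^2 M T^-3]
Right side: [I^-1 L^2 M T^-3]

The two sides have different dimensions, so the equation is NOT dimensionally consistent.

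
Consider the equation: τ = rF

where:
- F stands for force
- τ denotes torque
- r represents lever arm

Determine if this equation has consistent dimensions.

Yes

F (force) has dimensions [L M T^-2].
τ (torque) has dimensions [L^2 M T^-2].
r (lever arm) has dimensions [L].

Left side: [L^2 M T^-2]
Right side: [L^2 M T^-2]

Both sides have the same dimensions, so the equation is dimensionally consistent.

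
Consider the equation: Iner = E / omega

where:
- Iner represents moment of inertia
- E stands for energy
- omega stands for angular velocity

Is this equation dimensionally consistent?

No

Iner (moment of inertia) has dimensions [L^2 M].
E (energy) has dimensions [L^2 M T^-2].
omega (angular velocity) has dimensions [T^-1].

Left side: [L^2 M]
Right side: [L^2 M T^-1]

The two sides have different dimensions, so the equation is NOT dimensionally consistent.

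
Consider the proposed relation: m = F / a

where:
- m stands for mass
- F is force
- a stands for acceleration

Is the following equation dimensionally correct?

Yes

m (mass) has dimensions [M].
F (force) has dimensions [L M T^-2].
a (acceleration) has dimensions [L T^-2].

Left side: [M]
Right side: [M]

Both sides have the same dimensions, so the equation is dimensionally consistent.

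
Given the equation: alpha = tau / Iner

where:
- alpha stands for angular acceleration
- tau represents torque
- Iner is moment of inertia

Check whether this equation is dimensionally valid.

Yes

alpha (angular acceleration) has dimensions [T^-2].
tau (torque) has dimensions [L^2 M T^-2].
Iner (moment of inertia) has dimensions [L^2 M].

Left side: [T^-2]
Right side: [T^-2]

Both sides have the same dimensions, so the equation is dimensionally consistent.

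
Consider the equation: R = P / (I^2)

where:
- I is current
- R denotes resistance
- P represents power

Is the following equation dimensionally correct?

Yes

I (current) has dimensions [I].
R (resistance) has dimensions [I^-2 L^2 M T^-3].
P (power) has dimensions [L^2 M T^-3].

Left side: [I^-2 L^2 M T^-3]
Right side: [I^-2 L^2 M T^-3]

Both sides have the same dimensions, so the equation is dimensionally consistent.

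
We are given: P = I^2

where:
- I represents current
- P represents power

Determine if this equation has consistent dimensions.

No

I (current) has dimensions [I].
P (power) has dimensions [L^2 M T^-3].

Left side: [L^2 M T^-3]
Right side: [I^2]

The two sides have different dimensions, so the equation is NOT dimensionally consistent.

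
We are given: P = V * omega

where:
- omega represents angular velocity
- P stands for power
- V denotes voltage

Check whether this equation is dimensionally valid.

No

omega (angular velocity) has dimensions [T^-1].
P (power) has dimensions [L^2 M T^-3].
V (voltage) has dimensions [I^-1 L^2 M T^-3].

Left side: [L^2 M T^-3]
Right side: [I^-1 L^2 M T^-4]

The two sides have different dimensions, so the equation is NOT dimensionally consistent.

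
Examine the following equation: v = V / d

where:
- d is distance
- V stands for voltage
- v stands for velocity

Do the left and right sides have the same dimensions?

No

d (distance) has dimensions [L].
V (voltage) has dimensions [I^-1 L^2 M T^-3].
v (velocity) has dimensions [L T^-1].

Left side: [L T^-1]
Right side: [I^-1 L M T^-3]

The two sides have different dimensions, so the equation is NOT dimensionally consistent.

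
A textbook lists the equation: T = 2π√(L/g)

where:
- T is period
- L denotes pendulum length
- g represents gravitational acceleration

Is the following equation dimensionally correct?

Yes

T (period) has dimensions [T].
L (pendulum length) has dimensions [L].
g (gravitational acceleration) has dimensions [L T^-2].

Left side: [T]
Right side: [T]

Both sides have the same dimensions, so the equation is dimensionally consistent.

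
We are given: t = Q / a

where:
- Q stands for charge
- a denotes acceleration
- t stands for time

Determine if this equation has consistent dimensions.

No

Q (charge) has dimensions [I T].
a (acceleration) has dimensions [L T^-2].
t (time) has dimensions [T].

Left side: [T]
Right side: [I L^-1 T^3]

The two sides have different dimensions, so the equation is NOT dimensionally consistent.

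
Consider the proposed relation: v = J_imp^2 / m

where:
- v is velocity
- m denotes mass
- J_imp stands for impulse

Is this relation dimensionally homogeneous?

No

v (velocity) has dimensions [L T^-1].
m (mass) has dimensions [M].
J_imp (impulse) has dimensions [L M T^-1].

Left side: [L T^-1]
Right side: [L^2 M T^-2]

The two sides have different dimensions, so the equation is NOT dimensionally consistent.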